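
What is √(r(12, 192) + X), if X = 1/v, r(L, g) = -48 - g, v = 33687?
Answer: I*√30261702097/11229 ≈ 15.492*I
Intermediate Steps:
X = 1/33687 ≈ 2.9685e-5
√(r(12, 192) + X) = √((-48 - 1*192) + 1/33687) = √((-48 - 192) + 1/33687) = √(-240 + 1/33687) = √(-8084879/33687) = I*√30261702097/11229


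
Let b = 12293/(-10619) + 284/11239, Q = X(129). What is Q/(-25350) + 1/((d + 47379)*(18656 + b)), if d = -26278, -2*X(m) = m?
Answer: 404022345959935639/158790019288068569700 ≈ 0.0025444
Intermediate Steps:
X(m) = -m/2
Q = -129/2 (Q = -½*129 = -129/2 ≈ -64.500)
b = -135145231/119346941 (b = 12293*(-1/10619) + 284*(1/11239) = -12293/10619 + 284/11239 = -135145231/119346941 ≈ -1.1324)
Q/(-25350) + 1/((d + 47379)*(18656 + b)) = -129/2/(-25350) + 1/((-26278 + 47379)*(18656 - 135145231/119346941)) = -129/2*(-1/25350) + 1/(21101*(2226401386065/119346941)) = 43/16900 + (1/21101)*(119346941/2226401386065) = 43/16900 + 119346941/46979295647357565 = 404022345959935639/158790019288068569700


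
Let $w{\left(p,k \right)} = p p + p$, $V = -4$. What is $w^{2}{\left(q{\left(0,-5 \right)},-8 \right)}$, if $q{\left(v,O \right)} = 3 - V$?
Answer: $3136$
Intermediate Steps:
$q{\left(v,O \right)} = 7$ ($q{\left(v,O \right)} = 3 - -4 = 3 + 4 = 7$)
$w{\left(p,k \right)} = p + p^{2}$ ($w{\left(p,k \right)} = p^{2} + p = p + p^{2}$)
$w^{2}{\left(q{\left(0,-5 \right)},-8 \right)} = \left(7 \left(1 + 7\right)\right)^{2} = \left(7 \cdot 8\right)^{2} = 56^{2} = 3136$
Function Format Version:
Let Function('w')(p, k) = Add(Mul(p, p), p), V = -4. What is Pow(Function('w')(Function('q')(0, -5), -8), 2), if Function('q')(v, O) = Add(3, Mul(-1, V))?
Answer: 3136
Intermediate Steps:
Function('q')(v, O) = 7 (Function('q')(v, O) = Add(3, Mul(-1, -4)) = Add(3, 4) = 7)
Function('w')(p, k) = Add(p, Pow(p, 2)) (Function('w')(p, k) = Add(Pow(p, 2), p) = Add(p, Pow(p, 2)))
Pow(Function('w')(Function('q')(0, -5), -8), 2) = Pow(Mul(7, Add(1, 7)), 2) = Pow(Mul(7, 8), 2) = Pow(56, 2) = 3136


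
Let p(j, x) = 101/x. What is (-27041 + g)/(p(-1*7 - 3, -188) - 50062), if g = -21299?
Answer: 9087920/9411757 ≈ 0.96559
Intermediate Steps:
(-27041 + g)/(p(-1*7 - 3, -188) - 50062) = (-27041 - 21299)/(101/(-188) - 50062) = -48340/(101*(-1/188) - 50062) = -48340/(-101/188 - 50062) = -48340/(-9411757/188) = -48340*(-188/9411757) = 9087920/9411757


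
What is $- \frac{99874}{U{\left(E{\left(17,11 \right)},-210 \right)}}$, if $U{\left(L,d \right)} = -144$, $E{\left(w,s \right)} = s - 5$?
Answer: $\frac{49937}{72} \approx 693.57$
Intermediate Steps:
$E{\left(w,s \right)} = -5 + s$ ($E{\left(w,s \right)} = s - 5 = -5 + s$)
$- \frac{99874}{U{\left(E{\left(17,11 \right)},-210 \right)}} = - \frac{99874}{-144} = \left(-99874\right) \left(- \frac{1}{144}\right) = \frac{49937}{72}$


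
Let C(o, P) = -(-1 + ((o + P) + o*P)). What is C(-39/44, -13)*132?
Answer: 444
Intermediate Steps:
C(o, P) = 1 - P - o - P*o (C(o, P) = -(-1 + ((P + o) + P*o)) = -(-1 + (P + o + P*o)) = -(-1 + P + o + P*o) = 1 - P - o - P*o)
C(-39/44, -13)*132 = (1 - 1*(-13) - (-39)/44 - 1*(-13)*(-39/44))*132 = (1 + 13 - (-39)/44 - 1*(-13)*(-39*1/44))*132 = (1 + 13 - 1*(-39/44) - 1*(-13)*(-39/44))*132 = (1 + 13 + 39/44 - 507/44)*132 = (37/11)*132 = 444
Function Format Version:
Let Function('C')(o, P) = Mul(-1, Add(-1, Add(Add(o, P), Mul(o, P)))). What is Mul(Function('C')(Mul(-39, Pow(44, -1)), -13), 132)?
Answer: 444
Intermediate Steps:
Function('C')(o, P) = Add(1, Mul(-1, P), Mul(-1, o), Mul(-1, P, o)) (Function('C')(o, P) = Mul(-1, Add(-1, Add(Add(P, o), Mul(P, o)))) = Mul(-1, Add(-1, Add(P, o, Mul(P, o)))) = Mul(-1, Add(-1, P, o, Mul(P, o))) = Add(1, Mul(-1, P), Mul(-1, o), Mul(-1, P, o)))
Mul(Function('C')(Mul(-39, Pow(44, -1)), -13), 132) = Mul(Add(1, Mul(-1, -13), Mul(-1, Mul(-39, Pow(44, -1))), Mul(-1, -13, Mul(-39, Pow(44, -1)))), 132) = Mul(Add(1, 13, Mul(-1, Mul(-39, Rational(1, 44))), Mul(-1, -13, Mul(-39, Rational(1, 44)))), 132) = Mul(Add(1, 13, Mul(-1, Rational(-39, 44)), Mul(-1, -13, Rational(-39, 44))), 132) = Mul(Add(1, 13, Rational(39, 44), Rational(-507, 44)), 132) = Mul(Rational(37, 11), 132) = 444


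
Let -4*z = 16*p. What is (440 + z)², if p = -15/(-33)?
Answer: 23232400/121 ≈ 1.9200e+5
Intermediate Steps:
p = 5/11 (p = -15*(-1/33) = 5/11 ≈ 0.45455)
z = -20/11 (z = -4*5/11 = -¼*80/11 = -20/11 ≈ -1.8182)
(440 + z)² = (440 - 20/11)² = (4820/11)² = 23232400/121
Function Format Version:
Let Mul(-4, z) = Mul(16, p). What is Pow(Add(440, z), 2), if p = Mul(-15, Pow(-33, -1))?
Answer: Rational(23232400, 121) ≈ 1.9200e+5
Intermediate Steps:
p = Rational(5, 11) (p = Mul(-15, Rational(-1, 33)) = Rational(5, 11) ≈ 0.45455)
z = Rational(-20, 11) (z = Mul(Rational(-1, 4), Mul(16, Rational(5, 11))) = Mul(Rational(-1, 4), Rational(80, 11)) = Rational(-20, 11) ≈ -1.8182)
Pow(Add(440, z), 2) = Pow(Add(440, Rational(-20, 11)), 2) = Pow(Rational(4820, 11), 2) = Rational(23232400, 121)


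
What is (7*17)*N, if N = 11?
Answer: 1309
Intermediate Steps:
(7*17)*N = (7*17)*11 = 119*11 = 1309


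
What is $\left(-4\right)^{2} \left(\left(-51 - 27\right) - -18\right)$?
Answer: $-960$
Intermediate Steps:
$\left(-4\right)^{2} \left(\left(-51 - 27\right) - -18\right) = 16 \left(-78 + 18\right) = 16 \left(-60\right) = -960$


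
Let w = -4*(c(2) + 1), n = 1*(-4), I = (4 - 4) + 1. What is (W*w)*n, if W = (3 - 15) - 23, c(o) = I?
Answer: -1120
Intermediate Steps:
I = 1 (I = 0 + 1 = 1)
c(o) = 1
n = -4
w = -8 (w = -4*(1 + 1) = -4*2 = -8)
W = -35 (W = -12 - 23 = -35)
(W*w)*n = -35*(-8)*(-4) = 280*(-4) = -1120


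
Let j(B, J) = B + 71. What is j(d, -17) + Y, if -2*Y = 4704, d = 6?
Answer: -2275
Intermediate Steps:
Y = -2352 (Y = -½*4704 = -2352)
j(B, J) = 71 + B
j(d, -17) + Y = (71 + 6) - 2352 = 77 - 2352 = -2275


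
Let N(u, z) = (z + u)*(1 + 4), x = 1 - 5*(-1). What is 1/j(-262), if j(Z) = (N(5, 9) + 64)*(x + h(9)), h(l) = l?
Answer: 1/2010 ≈ 0.00049751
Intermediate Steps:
x = 6 (x = 1 + 5 = 6)
N(u, z) = 5*u + 5*z (N(u, z) = (u + z)*5 = 5*u + 5*z)
j(Z) = 2010 (j(Z) = ((5*5 + 5*9) + 64)*(6 + 9) = ((25 + 45) + 64)*15 = (70 + 64)*15 = 134*15 = 2010)
1/j(-262) = 1/2010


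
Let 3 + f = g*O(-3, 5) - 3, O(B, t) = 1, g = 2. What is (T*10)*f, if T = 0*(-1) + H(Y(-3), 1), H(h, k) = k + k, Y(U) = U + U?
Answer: -80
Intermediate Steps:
Y(U) = 2*U
H(h, k) = 2*k
f = -4 (f = -3 + (2*1 - 3) = -3 + (2 - 3) = -3 - 1 = -4)
T = 2 (T = 0*(-1) + 2*1 = 0 + 2 = 2)
(T*10)*f = (2*10)*(-4) = 20*(-4) = -80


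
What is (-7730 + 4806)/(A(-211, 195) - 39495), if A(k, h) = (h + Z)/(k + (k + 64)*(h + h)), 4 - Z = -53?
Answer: 168249884/2272582047 ≈ 0.074035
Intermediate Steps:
Z = 57 (Z = 4 - 1*(-53) = 4 + 53 = 57)
A(k, h) = (57 + h)/(k + 2*h*(64 + k)) (A(k, h) = (h + 57)/(k + (k + 64)*(h + h)) = (57 + h)/(k + (64 + k)*(2*h)) = (57 + h)/(k + 2*h*(64 + k)))
(-7730 + 4806)/(A(-211, 195) - 39495) = (-7730 + 4806)/((57 + 195)/(-211 + 128*195 + 2*195*(-211)) - 39495) = -2924/(252/(-211 + 24960 - 82290) - 39495) = -2924/(252/(-57541) - 39495) = -2924/(-1/57541*252 - 39495) = -2924/(-252/57541 - 39495) = -2924/(-2272582047/57541) = -2924*(-57541/2272582047) = 168249884/2272582047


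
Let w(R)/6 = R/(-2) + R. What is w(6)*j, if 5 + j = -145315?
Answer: -2615760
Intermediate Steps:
j = -145320 (j = -5 - 145315 = -145320)
w(R) = 3*R (w(R) = 6*(R/(-2) + R) = 6*(R*(-½) + R) = 6*(-R/2 + R) = 6*(R/2) = 3*R)
w(6)*j = (3*6)*(-145320) = 18*(-145320) = -2615760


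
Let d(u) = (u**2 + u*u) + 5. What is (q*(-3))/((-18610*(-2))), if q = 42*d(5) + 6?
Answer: -1737/9305 ≈ -0.18667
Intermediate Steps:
d(u) = 5 + 2*u**2 (d(u) = (u**2 + u**2) + 5 = 2*u**2 + 5 = 5 + 2*u**2)
q = 2316 (q = 42*(5 + 2*5**2) + 6 = 42*(5 + 2*25) + 6 = 42*(5 + 50) + 6 = 42*55 + 6 = 2310 + 6 = 2316)
(q*(-3))/((-18610*(-2))) = (2316*(-3))/((-18610*(-2))) = -6948/37220 = -6948*1/37220 = -1737/9305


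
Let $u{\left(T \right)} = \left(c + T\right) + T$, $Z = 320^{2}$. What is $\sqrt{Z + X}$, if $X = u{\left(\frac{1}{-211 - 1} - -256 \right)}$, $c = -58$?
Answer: $\frac{\sqrt{1155667438}}{106} \approx 320.71$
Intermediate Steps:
$Z = 102400$
$u{\left(T \right)} = -58 + 2 T$ ($u{\left(T \right)} = \left(-58 + T\right) + T = -58 + 2 T$)
$X = \frac{48123}{106}$ ($X = -58 + 2 \left(\frac{1}{-211 - 1} - -256\right) = -58 + 2 \left(\frac{1}{-212} + 256\right) = -58 + 2 \left(- \frac{1}{212} + 256\right) = -58 + 2 \cdot \frac{54271}{212} = -58 + \frac{54271}{106} = \frac{48123}{106} \approx 453.99$)
$\sqrt{Z + X} = \sqrt{102400 + \frac{48123}{106}} = \sqrt{\frac{10902523}{106}} = \frac{\sqrt{1155667438}}{106}$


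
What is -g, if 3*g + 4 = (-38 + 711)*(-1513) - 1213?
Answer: 339822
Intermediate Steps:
g = -339822 (g = -4/3 + ((-38 + 711)*(-1513) - 1213)/3 = -4/3 + (673*(-1513) - 1213)/3 = -4/3 + (-1018249 - 1213)/3 = -4/3 + (1/3)*(-1019462) = -4/3 - 1019462/3 = -339822)
-g = -1*(-339822) = 339822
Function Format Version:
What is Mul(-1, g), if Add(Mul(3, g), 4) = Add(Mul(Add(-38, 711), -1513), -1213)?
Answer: 339822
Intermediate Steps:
g = -339822 (g = Add(Rational(-4, 3), Mul(Rational(1, 3), Add(Mul(Add(-38, 711), -1513), -1213))) = Add(Rational(-4, 3), Mul(Rational(1, 3), Add(Mul(673, -1513), -1213))) = Add(Rational(-4, 3), Mul(Rational(1, 3), Add(-1018249, -1213))) = Add(Rational(-4, 3), Mul(Rational(1, 3), -1019462)) = Add(Rational(-4, 3), Rational(-1019462, 3)) = -339822)
Mul(-1, g) = Mul(-1, -339822) = 339822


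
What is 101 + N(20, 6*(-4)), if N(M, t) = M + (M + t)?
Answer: 117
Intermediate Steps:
N(M, t) = t + 2*M
101 + N(20, 6*(-4)) = 101 + (6*(-4) + 2*20) = 101 + (-24 + 40) = 101 + 16 = 117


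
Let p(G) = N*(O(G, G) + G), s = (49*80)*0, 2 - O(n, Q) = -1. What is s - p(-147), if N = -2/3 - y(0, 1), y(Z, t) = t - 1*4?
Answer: 336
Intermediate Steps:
O(n, Q) = 3 (O(n, Q) = 2 - 1*(-1) = 2 + 1 = 3)
s = 0 (s = 3920*0 = 0)
y(Z, t) = -4 + t (y(Z, t) = t - 4 = -4 + t)
N = 7/3 (N = -2/3 - (-4 + 1) = -2*⅓ - 1*(-3) = -⅔ + 3 = 7/3 ≈ 2.3333)
p(G) = 7 + 7*G/3 (p(G) = 7*(3 + G)/3 = 7 + 7*G/3)
s - p(-147) = 0 - (7 + (7/3)*(-147)) = 0 - (7 - 343) = 0 - 1*(-336) = 0 + 336 = 336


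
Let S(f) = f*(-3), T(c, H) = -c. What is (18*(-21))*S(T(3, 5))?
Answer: -3402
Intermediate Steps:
S(f) = -3*f
(18*(-21))*S(T(3, 5)) = (18*(-21))*(-(-3)*3) = -(-1134)*(-3) = -378*9 = -3402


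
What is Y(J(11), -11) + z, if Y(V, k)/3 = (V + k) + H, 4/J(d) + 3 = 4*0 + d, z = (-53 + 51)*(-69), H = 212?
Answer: 1485/2 ≈ 742.50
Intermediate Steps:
z = 138 (z = -2*(-69) = 138)
J(d) = 4/(-3 + d) (J(d) = 4/(-3 + (4*0 + d)) = 4/(-3 + (0 + d)) = 4/(-3 + d))
Y(V, k) = 636 + 3*V + 3*k (Y(V, k) = 3*((V + k) + 212) = 3*(212 + V + k) = 636 + 3*V + 3*k)
Y(J(11), -11) + z = (636 + 3*(4/(-3 + 11)) + 3*(-11)) + 138 = (636 + 3*(4/8) - 33) + 138 = (636 + 3*(4*(⅛)) - 33) + 138 = (636 + 3*(½) - 33) + 138 = (636 + 3/2 - 33) + 138 = 1209/2 + 138 = 1485/2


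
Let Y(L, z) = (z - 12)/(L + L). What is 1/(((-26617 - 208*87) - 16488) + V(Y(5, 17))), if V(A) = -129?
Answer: -1/61330 ≈ -1.6305e-5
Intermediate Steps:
Y(L, z) = (-12 + z)/(2*L) (Y(L, z) = (-12 + z)/((2*L)) = (-12 + z)*(1/(2*L)) = (-12 + z)/(2*L))
1/(((-26617 - 208*87) - 16488) + V(Y(5, 17))) = 1/(((-26617 - 208*87) - 16488) - 129) = 1/(((-26617 - 18096) - 16488) - 129) = 1/((-44713 - 16488) - 129) = 1/(-61201 - 129) = 1/(-61330) = -1/61330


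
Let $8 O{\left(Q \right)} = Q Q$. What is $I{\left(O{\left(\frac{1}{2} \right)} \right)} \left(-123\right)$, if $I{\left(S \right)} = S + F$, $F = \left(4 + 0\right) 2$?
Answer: $- \frac{31611}{32} \approx -987.84$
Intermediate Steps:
$F = 8$ ($F = 4 \cdot 2 = 8$)
$O{\left(Q \right)} = \frac{Q^{2}}{8}$ ($O{\left(Q \right)} = \frac{Q Q}{8} = \frac{Q^{2}}{8}$)
$I{\left(S \right)} = 8 + S$ ($I{\left(S \right)} = S + 8 = 8 + S$)
$I{\left(O{\left(\frac{1}{2} \right)} \right)} \left(-123\right) = \left(8 + \frac{\left(\frac{1}{2}\right)^{2}}{8}\right) \left(-123\right) = \left(8 + \frac{1}{8 \cdot 4}\right) \left(-123\right) = \left(8 + \frac{1}{8} \cdot \frac{1}{4}\right) \left(-123\right) = \left(8 + \frac{1}{32}\right) \left(-123\right) = \frac{257}{32} \left(-123\right) = - \frac{31611}{32}$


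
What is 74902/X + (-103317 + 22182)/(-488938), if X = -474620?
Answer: 235732453/29007469195 ≈ 0.0081266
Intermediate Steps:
74902/X + (-103317 + 22182)/(-488938) = 74902/(-474620) + (-103317 + 22182)/(-488938) = 74902*(-1/474620) - 81135*(-1/488938) = -37451/237310 + 81135/488938 = 235732453/29007469195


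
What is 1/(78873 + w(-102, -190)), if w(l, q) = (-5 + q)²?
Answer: 1/116898 ≈ 8.5545e-6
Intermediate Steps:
1/(78873 + w(-102, -190)) = 1/(78873 + (-5 - 190)²) = 1/(78873 + (-195)²) = 1/(78873 + 38025) = 1/116898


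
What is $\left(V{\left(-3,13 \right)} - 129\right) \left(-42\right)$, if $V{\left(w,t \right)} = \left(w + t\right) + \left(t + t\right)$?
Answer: $3906$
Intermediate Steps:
$V{\left(w,t \right)} = w + 3 t$ ($V{\left(w,t \right)} = \left(t + w\right) + 2 t = w + 3 t$)
$\left(V{\left(-3,13 \right)} - 129\right) \left(-42\right) = \left(\left(-3 + 3 \cdot 13\right) - 129\right) \left(-42\right) = \left(\left(-3 + 39\right) - 129\right) \left(-42\right) = \left(36 - 129\right) \left(-42\right) = \left(-93\right) \left(-42\right) = 3906$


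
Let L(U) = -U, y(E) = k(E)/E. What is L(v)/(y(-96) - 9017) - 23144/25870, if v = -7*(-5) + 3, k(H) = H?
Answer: -51920811/58310980 ≈ -0.89041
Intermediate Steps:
v = 38 (v = 35 + 3 = 38)
y(E) = 1 (y(E) = E/E = 1)
L(v)/(y(-96) - 9017) - 23144/25870 = (-1*38)/(1 - 9017) - 23144/25870 = -38/(-9016) - 23144*1/25870 = -38*(-1/9016) - 11572/12935 = 19/4508 - 11572/12935 = -51920811/58310980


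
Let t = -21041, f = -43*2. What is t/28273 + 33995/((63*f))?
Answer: -153591539/21883302 ≈ -7.0187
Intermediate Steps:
f = -86
t/28273 + 33995/((63*f)) = -21041/28273 + 33995/((63*(-86))) = -21041*1/28273 + 33995/(-5418) = -21041/28273 + 33995*(-1/5418) = -21041/28273 - 33995/5418 = -153591539/21883302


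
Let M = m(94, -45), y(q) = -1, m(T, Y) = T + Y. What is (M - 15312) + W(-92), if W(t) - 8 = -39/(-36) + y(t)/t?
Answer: -2105039/138 ≈ -15254.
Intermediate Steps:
M = 49 (M = 94 - 45 = 49)
W(t) = 109/12 - 1/t (W(t) = 8 + (-39/(-36) - 1/t) = 8 + (-39*(-1/36) - 1/t) = 8 + (13/12 - 1/t) = 109/12 - 1/t)
(M - 15312) + W(-92) = (49 - 15312) + (109/12 - 1/(-92)) = -15263 + (109/12 - 1*(-1/92)) = -15263 + (109/12 + 1/92) = -15263 + 1255/138 = -2105039/138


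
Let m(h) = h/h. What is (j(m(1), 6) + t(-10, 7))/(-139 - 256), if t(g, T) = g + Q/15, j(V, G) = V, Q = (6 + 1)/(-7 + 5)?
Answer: 277/11850 ≈ 0.023376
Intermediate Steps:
Q = -7/2 (Q = 7/(-2) = 7*(-½) = -7/2 ≈ -3.5000)
m(h) = 1
t(g, T) = -7/30 + g (t(g, T) = g - 7/2/15 = g - 7/2*1/15 = g - 7/30 = -7/30 + g)
(j(m(1), 6) + t(-10, 7))/(-139 - 256) = (1 + (-7/30 - 10))/(-139 - 256) = (1 - 307/30)/(-395) = -277/30*(-1/395) = 277/11850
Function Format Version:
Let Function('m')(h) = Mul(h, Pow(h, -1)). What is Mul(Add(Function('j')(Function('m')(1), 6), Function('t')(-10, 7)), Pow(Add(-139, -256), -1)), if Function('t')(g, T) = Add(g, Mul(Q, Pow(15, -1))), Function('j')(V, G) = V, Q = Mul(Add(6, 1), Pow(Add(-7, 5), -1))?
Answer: Rational(277, 11850) ≈ 0.023376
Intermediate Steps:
Q = Rational(-7, 2) (Q = Mul(7, Pow(-2, -1)) = Mul(7, Rational(-1, 2)) = Rational(-7, 2) ≈ -3.5000)
Function('m')(h) = 1
Function('t')(g, T) = Add(Rational(-7, 30), g) (Function('t')(g, T) = Add(g, Mul(Rational(-7, 2), Pow(15, -1))) = Add(g, Mul(Rational(-7, 2), Rational(1, 15))) = Add(g, Rational(-7, 30)) = Add(Rational(-7, 30), g))
Mul(Add(Function('j')(Function('m')(1), 6), Function('t')(-10, 7)), Pow(Add(-139, -256), -1)) = Mul(Add(1, Add(Rational(-7, 30), -10)), Pow(Add(-139, -256), -1)) = Mul(Add(1, Rational(-307, 30)), Pow(-395, -1)) = Mul(Rational(-277, 30), Rational(-1, 395)) = Rational(277, 11850)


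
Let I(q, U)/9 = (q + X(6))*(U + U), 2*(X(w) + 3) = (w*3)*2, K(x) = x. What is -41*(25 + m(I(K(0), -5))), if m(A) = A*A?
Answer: -74723525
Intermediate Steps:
X(w) = -3 + 3*w (X(w) = -3 + ((w*3)*2)/2 = -3 + ((3*w)*2)/2 = -3 + (6*w)/2 = -3 + 3*w)
I(q, U) = 18*U*(15 + q) (I(q, U) = 9*((q + (-3 + 3*6))*(U + U)) = 9*((q + (-3 + 18))*(2*U)) = 9*((q + 15)*(2*U)) = 9*((15 + q)*(2*U)) = 9*(2*U*(15 + q)) = 18*U*(15 + q))
m(A) = A²
-41*(25 + m(I(K(0), -5))) = -41*(25 + (18*(-5)*(15 + 0))²) = -41*(25 + (18*(-5)*15)²) = -41*(25 + (-1350)²) = -41*(25 + 1822500) = -41*1822525 = -74723525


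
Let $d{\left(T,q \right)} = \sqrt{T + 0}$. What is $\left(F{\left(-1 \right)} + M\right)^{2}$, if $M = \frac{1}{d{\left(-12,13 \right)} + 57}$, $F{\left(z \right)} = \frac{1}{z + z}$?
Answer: $\frac{- 3013 i + 220 \sqrt{3}}{12 \left(- 1079 i + 76 \sqrt{3}\right)} \approx 0.23283 + 0.0010251 i$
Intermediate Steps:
$d{\left(T,q \right)} = \sqrt{T}$
$F{\left(z \right)} = \frac{1}{2 z}$
$M = \frac{1}{57 + 2 i \sqrt{3}}$ ($M = \frac{1}{\sqrt{-12} + 57} = \frac{1}{2 i \sqrt{3} + 57} = \frac{1}{57 + 2 i \sqrt{3}} \approx 0.017479 - 0.0010623 i$)
$\left(F{\left(-1 \right)} + M\right)^{2} = \left(\frac{1}{2 \left(-1\right)} + \left(\frac{19}{1087} - \frac{2 i \sqrt{3}}{3261}\right)\right)^{2} = \left(\frac{1}{2} \left(-1\right) + \left(\frac{19}{1087} - \frac{2 i \sqrt{3}}{3261}\right)\right)^{2} = \left(- \frac{1}{2} + \left(\frac{19}{1087} - \frac{2 i \sqrt{3}}{3261}\right)\right)^{2} = \left(- \frac{1049}{2174} - \frac{2 i \sqrt{3}}{3261}\right)^{2}$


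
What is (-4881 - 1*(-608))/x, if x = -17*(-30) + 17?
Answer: -4273/527 ≈ -8.1082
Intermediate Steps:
x = 527 (x = 510 + 17 = 527)
(-4881 - 1*(-608))/x = (-4881 - 1*(-608))/527 = (-4881 + 608)*(1/527) = -4273*1/527 = -4273/527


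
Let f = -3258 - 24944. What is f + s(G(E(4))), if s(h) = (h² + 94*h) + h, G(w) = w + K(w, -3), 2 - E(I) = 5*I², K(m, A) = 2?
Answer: -29646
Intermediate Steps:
E(I) = 2 - 5*I²
G(w) = 2 + w (G(w) = w + 2 = 2 + w)
s(h) = h² + 95*h
f = -28202
f + s(G(E(4))) = -28202 + (2 + (2 - 5*4²))*(95 + (2 + (2 - 5*4²))) = -28202 + (2 + (2 - 5*16))*(95 + (2 + (2 - 5*16))) = -28202 + (2 + (2 - 80))*(95 + (2 + (2 - 80))) = -28202 + (2 - 78)*(95 + (2 - 78)) = -28202 - 76*(95 - 76) = -28202 - 76*19 = -28202 - 1444 = -29646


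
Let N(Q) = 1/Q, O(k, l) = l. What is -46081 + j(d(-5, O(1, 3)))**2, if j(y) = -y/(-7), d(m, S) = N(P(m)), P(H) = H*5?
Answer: -1411230624/30625 ≈ -46081.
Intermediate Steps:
P(H) = 5*H
N(Q) = 1/Q
d(m, S) = 1/(5*m)
j(y) = y/7 (j(y) = -y*(-1)/7 = -(-1)*y/7 = y/7)
-46081 + j(d(-5, O(1, 3)))**2 = -46081 + (((1/5)/(-5))/7)**2 = -46081 + (((1/5)*(-1/5))/7)**2 = -46081 + ((1/7)*(-1/25))**2 = -46081 + (-1/175)**2 = -46081 + 1/30625 = -1411230624/30625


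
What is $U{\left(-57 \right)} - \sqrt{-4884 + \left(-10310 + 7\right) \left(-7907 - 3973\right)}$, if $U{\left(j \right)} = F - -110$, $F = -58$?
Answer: $52 - 2 \sqrt{30598689} \approx -11011.0$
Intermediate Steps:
$U{\left(j \right)} = 52$ ($U{\left(j \right)} = -58 - -110 = -58 + 110 = 52$)
$U{\left(-57 \right)} - \sqrt{-4884 + \left(-10310 + 7\right) \left(-7907 - 3973\right)} = 52 - \sqrt{-4884 + \left(-10310 + 7\right) \left(-7907 - 3973\right)} = 52 - \sqrt{-4884 - -122399640} = 52 - \sqrt{-4884 + 122399640} = 52 - \sqrt{122394756} = 52 - 2 \sqrt{30598689}$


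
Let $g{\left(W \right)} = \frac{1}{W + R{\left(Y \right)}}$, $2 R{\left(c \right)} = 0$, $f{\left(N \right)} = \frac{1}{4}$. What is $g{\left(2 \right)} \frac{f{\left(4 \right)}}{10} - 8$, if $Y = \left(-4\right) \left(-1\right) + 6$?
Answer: $- \frac{639}{80} \approx -7.9875$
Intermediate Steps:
$Y = 10$ ($Y = 4 + 6 = 10$)
$f{\left(N \right)} = \frac{1}{4}$
$R{\left(c \right)} = 0$ ($R{\left(c \right)} = \frac{1}{2} \cdot 0 = 0$)
$g{\left(W \right)} = \frac{1}{W}$ ($g{\left(W \right)} = \frac{1}{W + 0} = \frac{1}{W}$)
$g{\left(2 \right)} \frac{f{\left(4 \right)}}{10} - 8 = \frac{\frac{1}{4} \cdot \frac{1}{10}}{2} - 8 = \frac{1}{2} \cdot \frac{1}{40} - 8 = \frac{1}{80} - 8 = - \frac{639}{80}$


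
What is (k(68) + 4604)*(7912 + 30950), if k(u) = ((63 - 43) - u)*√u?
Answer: 178920648 - 3730752*√17 ≈ 1.6354e+8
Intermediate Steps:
k(u) = √u*(20 - u) (k(u) = (20 - u)*√u = √u*(20 - u))
(k(68) + 4604)*(7912 + 30950) = (√68*(20 - 1*68) + 4604)*(7912 + 30950) = ((2*√17)*(20 - 68) + 4604)*38862 = ((2*√17)*(-48) + 4604)*38862 = (-96*√17 + 4604)*38862 = (4604 - 96*√17)*38862 = 178920648 - 3730752*√17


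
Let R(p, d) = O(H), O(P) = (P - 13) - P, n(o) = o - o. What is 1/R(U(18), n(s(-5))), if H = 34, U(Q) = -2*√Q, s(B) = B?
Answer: -1/13 ≈ -0.076923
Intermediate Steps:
n(o) = 0
O(P) = -13 (O(P) = (-13 + P) - P = -13)
R(p, d) = -13
1/R(U(18), n(s(-5))) = 1/(-13) = -1/13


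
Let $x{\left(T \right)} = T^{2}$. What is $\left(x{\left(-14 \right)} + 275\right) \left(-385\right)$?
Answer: $-181335$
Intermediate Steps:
$\left(x{\left(-14 \right)} + 275\right) \left(-385\right) = \left(\left(-14\right)^{2} + 275\right) \left(-385\right) = \left(196 + 275\right) \left(-385\right) = 471 \left(-385\right) = -181335$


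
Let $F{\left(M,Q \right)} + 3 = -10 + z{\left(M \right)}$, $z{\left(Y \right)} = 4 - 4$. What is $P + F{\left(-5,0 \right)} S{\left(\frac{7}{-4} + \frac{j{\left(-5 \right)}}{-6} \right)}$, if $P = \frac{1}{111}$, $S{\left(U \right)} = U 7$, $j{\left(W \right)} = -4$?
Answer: $\frac{43775}{444} \approx 98.592$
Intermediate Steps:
$z{\left(Y \right)} = 0$
$F{\left(M,Q \right)} = -13$ ($F{\left(M,Q \right)} = -3 + \left(-10 + 0\right) = -3 - 10 = -13$)
$S{\left(U \right)} = 7 U$
$P = \frac{1}{111} \approx 0.009009$
$P + F{\left(-5,0 \right)} S{\left(\frac{7}{-4} + \frac{j{\left(-5 \right)}}{-6} \right)} = \frac{1}{111} - 13 \cdot 7 \left(\frac{7}{-4} - \frac{4}{-6}\right) = \frac{1}{111} - 13 \cdot 7 \left(7 \left(- \frac{1}{4}\right) - - \frac{2}{3}\right) = \frac{1}{111} - 13 \cdot 7 \left(- \frac{7}{4} + \frac{2}{3}\right) = \frac{1}{111} - 13 \cdot 7 \left(- \frac{13}{12}\right) = \frac{1}{111} - - \frac{1183}{12} = \frac{1}{111} + \frac{1183}{12} = \frac{43775}{444}$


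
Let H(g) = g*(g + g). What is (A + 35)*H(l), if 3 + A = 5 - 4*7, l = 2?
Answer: 72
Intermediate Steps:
A = -26 (A = -3 + (5 - 4*7) = -3 + (5 - 28) = -3 - 23 = -26)
H(g) = 2*g**2 (H(g) = g*(2*g) = 2*g**2)
(A + 35)*H(l) = (-26 + 35)*(2*2**2) = 9*(2*4) = 9*8 = 72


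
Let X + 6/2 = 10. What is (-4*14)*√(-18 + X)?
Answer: -56*I*√11 ≈ -185.73*I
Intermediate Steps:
X = 7 (X = -3 + 10 = 7)
(-4*14)*√(-18 + X) = (-4*14)*√(-18 + 7) = -56*I*√11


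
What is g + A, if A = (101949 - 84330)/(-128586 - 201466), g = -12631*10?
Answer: -41688885739/330052 ≈ -1.2631e+5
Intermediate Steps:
g = -126310
A = -17619/330052 (A = 17619/(-330052) = 17619*(-1/330052) = -17619/330052 ≈ -0.053383)
g + A = -126310 - 17619/330052 = -41688885739/330052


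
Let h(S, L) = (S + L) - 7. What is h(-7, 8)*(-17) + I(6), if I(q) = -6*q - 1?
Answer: 65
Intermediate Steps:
h(S, L) = -7 + L + S (h(S, L) = (L + S) - 7 = -7 + L + S)
I(q) = -1 - 6*q
h(-7, 8)*(-17) + I(6) = (-7 + 8 - 7)*(-17) + (-1 - 6*6) = -6*(-17) + (-1 - 36) = 102 - 37 = 65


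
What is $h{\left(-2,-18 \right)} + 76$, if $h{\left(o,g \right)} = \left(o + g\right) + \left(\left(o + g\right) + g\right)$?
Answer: $18$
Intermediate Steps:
$h{\left(o,g \right)} = 2 o + 3 g$ ($h{\left(o,g \right)} = \left(g + o\right) + \left(\left(g + o\right) + g\right) = \left(g + o\right) + \left(o + 2 g\right) = 2 o + 3 g$)
$h{\left(-2,-18 \right)} + 76 = \left(2 \left(-2\right) + 3 \left(-18\right)\right) + 76 = \left(-4 - 54\right) + 76 = -58 + 76 = 18$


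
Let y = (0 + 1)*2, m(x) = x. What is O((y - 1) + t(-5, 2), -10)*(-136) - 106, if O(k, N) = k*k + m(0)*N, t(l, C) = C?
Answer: -1330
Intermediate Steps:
y = 2 (y = 1*2 = 2)
O(k, N) = k² (O(k, N) = k*k + 0*N = k² + 0 = k²)
O((y - 1) + t(-5, 2), -10)*(-136) - 106 = ((2 - 1) + 2)²*(-136) - 106 = (1 + 2)²*(-136) - 106 = 3²*(-136) - 106 = 9*(-136) - 106 = -1224 - 106 = -1330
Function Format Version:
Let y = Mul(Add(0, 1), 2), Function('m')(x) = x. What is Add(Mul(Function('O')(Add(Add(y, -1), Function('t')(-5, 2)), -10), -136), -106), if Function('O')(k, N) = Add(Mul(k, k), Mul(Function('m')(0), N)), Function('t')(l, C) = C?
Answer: -1330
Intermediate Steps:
y = 2 (y = Mul(1, 2) = 2)
Function('O')(k, N) = Pow(k, 2) (Function('O')(k, N) = Add(Mul(k, k), Mul(0, N)) = Add(Pow(k, 2), 0) = Pow(k, 2))
Add(Mul(Function('O')(Add(Add(y, -1), Function('t')(-5, 2)), -10), -136), -106) = Add(Mul(Pow(Add(Add(2, -1), 2), 2), -136), -106) = Add(Mul(Pow(Add(1, 2), 2), -136), -106) = Add(Mul(Pow(3, 2), -136), -106) = Add(Mul(9, -136), -106) = Add(-1224, -106) = -1330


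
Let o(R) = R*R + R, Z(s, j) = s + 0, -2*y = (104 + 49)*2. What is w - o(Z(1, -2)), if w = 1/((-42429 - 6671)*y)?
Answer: -15024599/7512300 ≈ -2.0000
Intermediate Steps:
y = -153 (y = -(104 + 49)*2/2 = -153*2/2 = -½*306 = -153)
Z(s, j) = s
o(R) = R + R² (o(R) = R² + R = R + R²)
w = 1/7512300 (w = 1/(-42429 - 6671*(-153)) = -1/153/(-49100) = -1/49100*(-1/153) = 1/7512300 ≈ 1.3312e-7)
w - o(Z(1, -2)) = 1/7512300 - (1 + 1) = 1/7512300 - 2 = -15024599/7512300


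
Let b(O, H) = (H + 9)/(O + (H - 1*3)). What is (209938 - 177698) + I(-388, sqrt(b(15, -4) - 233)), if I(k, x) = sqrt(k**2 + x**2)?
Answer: 32240 + sqrt(2404986)/4 ≈ 32628.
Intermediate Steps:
b(O, H) = (9 + H)/(-3 + H + O) (b(O, H) = (9 + H)/(O + (H - 3)) = (9 + H)/(O + (-3 + H)) = (9 + H)/(-3 + H + O))
(209938 - 177698) + I(-388, sqrt(b(15, -4) - 233)) = (209938 - 177698) + sqrt((-388)**2 + (sqrt((9 - 4)/(-3 - 4 + 15) - 233))**2) = 32240 + sqrt(150544 + (sqrt(5/8 - 233))**2) = 32240 + sqrt(150544 + (sqrt(-1859/8))**2) = 32240 + sqrt(150544 + (13*I*sqrt(22)/4)**2) = 32240 + sqrt(150544 - 1859/8) = 32240 + sqrt(1202493/8) = 32240 + sqrt(2404986)/4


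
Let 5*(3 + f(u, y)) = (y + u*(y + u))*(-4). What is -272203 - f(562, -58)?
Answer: -45648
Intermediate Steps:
f(u, y) = -3 - 4*y/5 - 4*u*(u + y)/5 (f(u, y) = -3 + ((y + u*(y + u))*(-4))/5 = -3 + ((y + u*(u + y))*(-4))/5 = -3 + (-4*y - 4*u*(u + y))/5 = -3 + (-4*y/5 - 4*u*(u + y)/5) = -3 - 4*y/5 - 4*u*(u + y)/5)
-272203 - f(562, -58) = -272203 - (-3 - 4/5*(-58) - 4/5*562**2 - 4/5*562*(-58)) = -272203 - (-3 + 232/5 - 4/5*315844 + 130384/5) = -272203 - (-3 + 232/5 - 1263376/5 + 130384/5) = -272203 - 1*(-226555) = -272203 + 226555 = -45648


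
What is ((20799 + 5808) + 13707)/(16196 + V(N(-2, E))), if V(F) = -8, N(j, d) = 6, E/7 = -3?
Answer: 6719/2698 ≈ 2.4904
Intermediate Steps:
E = -21 (E = 7*(-3) = -21)
((20799 + 5808) + 13707)/(16196 + V(N(-2, E))) = ((20799 + 5808) + 13707)/(16196 - 8) = (26607 + 13707)/16188 = 40314*(1/16188) = 6719/2698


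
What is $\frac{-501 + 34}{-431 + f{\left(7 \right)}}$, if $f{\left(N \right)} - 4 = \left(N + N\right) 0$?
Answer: $\frac{467}{427} \approx 1.0937$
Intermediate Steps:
$f{\left(N \right)} = 4$ ($f{\left(N \right)} = 4 + \left(N + N\right) 0 = 4 + 2 N 0 = 4 + 0 = 4$)
$\frac{-501 + 34}{-431 + f{\left(7 \right)}} = \frac{-501 + 34}{-431 + 4} = - \frac{467}{-427} = \left(-467\right) \left(- \frac{1}{427}\right) = \frac{467}{427}$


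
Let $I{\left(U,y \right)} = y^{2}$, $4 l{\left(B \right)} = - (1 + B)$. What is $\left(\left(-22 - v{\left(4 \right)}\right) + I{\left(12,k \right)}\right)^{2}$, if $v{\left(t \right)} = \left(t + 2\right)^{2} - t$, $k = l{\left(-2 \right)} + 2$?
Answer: $\frac{613089}{256} \approx 2394.9$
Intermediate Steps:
$l{\left(B \right)} = - \frac{1}{4} - \frac{B}{4}$ ($l{\left(B \right)} = \frac{\left(-1\right) \left(1 + B\right)}{4} = \frac{-1 - B}{4} = - \frac{1}{4} - \frac{B}{4}$)
$k = \frac{9}{4}$ ($k = \left(- \frac{1}{4} - - \frac{1}{2}\right) + 2 = \left(- \frac{1}{4} + \frac{1}{2}\right) + 2 = \frac{1}{4} + 2 = \frac{9}{4} \approx 2.25$)
$v{\left(t \right)} = \left(2 + t\right)^{2} - t$
$\left(\left(-22 - v{\left(4 \right)}\right) + I{\left(12,k \right)}\right)^{2} = \left(\left(-22 - \left(\left(2 + 4\right)^{2} - 4\right)\right) + \left(\frac{9}{4}\right)^{2}\right)^{2} = \left(\left(-22 - \left(6^{2} - 4\right)\right) + \frac{81}{16}\right)^{2} = \left(\left(-22 - \left(36 - 4\right)\right) + \frac{81}{16}\right)^{2} = \left(\left(-22 - 32\right) + \frac{81}{16}\right)^{2} = \left(-54 + \frac{81}{16}\right)^{2} = \left(- \frac{783}{16}\right)^{2} = \frac{613089}{256}$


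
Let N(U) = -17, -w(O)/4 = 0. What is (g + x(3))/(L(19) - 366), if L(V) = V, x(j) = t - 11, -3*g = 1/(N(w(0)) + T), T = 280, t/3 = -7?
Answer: 25249/273783 ≈ 0.092223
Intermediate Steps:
t = -21 (t = 3*(-7) = -21)
w(O) = 0 (w(O) = -4*0 = 0)
g = -1/789 (g = -1/(3*(-17 + 280)) = -1/3/263 = -1/3*1/263 = -1/789 ≈ -0.0012674)
x(j) = -32 (x(j) = -21 - 11 = -32)
(g + x(3))/(L(19) - 366) = (-1/789 - 32)/(19 - 366) = -25249/789/(-347) = -25249/789*(-1/347) = 25249/273783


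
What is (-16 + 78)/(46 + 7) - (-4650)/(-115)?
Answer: -47864/1219 ≈ -39.265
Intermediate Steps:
(-16 + 78)/(46 + 7) - (-4650)/(-115) = 62/53 - (-4650)*(-1)/115 = 62*(1/53) - 31*30/23 = 62/53 - 930/23 = -47864/1219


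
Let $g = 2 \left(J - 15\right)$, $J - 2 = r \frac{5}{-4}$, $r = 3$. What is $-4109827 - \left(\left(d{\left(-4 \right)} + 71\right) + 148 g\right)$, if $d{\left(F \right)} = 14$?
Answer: $-4104954$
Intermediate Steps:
$J = - \frac{7}{4}$ ($J = 2 + 3 \frac{5}{-4} = 2 + 3 \cdot 5 \left(- \frac{1}{4}\right) = 2 + 3 \left(- \frac{5}{4}\right) = 2 - \frac{15}{4} = - \frac{7}{4} \approx -1.75$)
$g = - \frac{67}{2}$ ($g = 2 \left(- \frac{7}{4} - 15\right) = 2 \left(- \frac{67}{4}\right) = - \frac{67}{2} \approx -33.5$)
$-4109827 - \left(\left(d{\left(-4 \right)} + 71\right) + 148 g\right) = -4109827 - \left(\left(14 + 71\right) + 148 \left(- \frac{67}{2}\right)\right) = -4109827 - \left(85 - 4958\right) = -4109827 - -4873 = -4109827 + 4873 = -4104954$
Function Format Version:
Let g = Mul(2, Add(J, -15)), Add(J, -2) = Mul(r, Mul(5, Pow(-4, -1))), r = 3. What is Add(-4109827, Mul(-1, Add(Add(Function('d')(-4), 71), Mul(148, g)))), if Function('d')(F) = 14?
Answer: -4104954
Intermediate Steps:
J = Rational(-7, 4) (J = Add(2, Mul(3, Mul(5, Pow(-4, -1)))) = Add(2, Mul(3, Mul(5, Rational(-1, 4)))) = Add(2, Mul(3, Rational(-5, 4))) = Add(2, Rational(-15, 4)) = Rational(-7, 4) ≈ -1.7500)
g = Rational(-67, 2) (g = Mul(2, Add(Rational(-7, 4), -15)) = Mul(2, Rational(-67, 4)) = Rational(-67, 2) ≈ -33.500)
Add(-4109827, Mul(-1, Add(Add(Function('d')(-4), 71), Mul(148, g)))) = Add(-4109827, Mul(-1, Add(Add(14, 71), Mul(148, Rational(-67, 2))))) = Add(-4109827, Mul(-1, Add(85, -4958))) = Add(-4109827, Mul(-1, -4873)) = Add(-4109827, 4873) = -4104954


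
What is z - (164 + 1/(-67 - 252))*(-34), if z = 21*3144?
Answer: 22840366/319 ≈ 71600.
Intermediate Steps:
z = 66024
z - (164 + 1/(-67 - 252))*(-34) = 66024 - (164 + 1/(-67 - 252))*(-34) = 66024 - (164 + 1/(-319))*(-34) = 66024 - (164 - 1/319)*(-34) = 66024 - 52315*(-34)/319 = 66024 - 1*(-1778710/319) = 66024 + 1778710/319 = 22840366/319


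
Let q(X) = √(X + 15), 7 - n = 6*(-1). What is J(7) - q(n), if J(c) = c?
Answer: 7 - 2*√7 ≈ 1.7085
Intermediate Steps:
n = 13 (n = 7 - 6*(-1) = 7 - 1*(-6) = 7 + 6 = 13)
q(X) = √(15 + X)
J(7) - q(n) = 7 - √(15 + 13) = 7 - √28 = 7 - 2*√7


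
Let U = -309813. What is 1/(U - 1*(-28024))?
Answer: -1/281789 ≈ -3.5488e-6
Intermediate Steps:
1/(U - 1*(-28024)) = 1/(-309813 - 1*(-28024)) = 1/(-309813 + 28024) = 1/(-281789) = -1/281789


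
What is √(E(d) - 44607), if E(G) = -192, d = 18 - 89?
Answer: I*√44799 ≈ 211.66*I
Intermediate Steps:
d = -71
√(E(d) - 44607) = √(-192 - 44607) = √(-44799) = I*√44799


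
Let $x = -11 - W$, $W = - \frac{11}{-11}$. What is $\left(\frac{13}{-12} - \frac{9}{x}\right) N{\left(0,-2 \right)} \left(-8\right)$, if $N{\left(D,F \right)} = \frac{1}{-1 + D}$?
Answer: $- \frac{8}{3} \approx -2.6667$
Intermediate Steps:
$W = 1$ ($W = \left(-11\right) \left(- \frac{1}{11}\right) = 1$)
$x = -12$ ($x = -11 - 1 = -12$)
$\left(\frac{13}{-12} - \frac{9}{x}\right) N{\left(0,-2 \right)} \left(-8\right) = \frac{\frac{13}{-12} - \frac{9}{-12}}{-1 + 0} \left(-8\right) = \frac{13 \left(- \frac{1}{12}\right) - - \frac{3}{4}}{-1} \left(-8\right) = \left(- \frac{13}{12} + \frac{3}{4}\right) \left(-1\right) \left(-8\right) = \left(- \frac{1}{3}\right) \left(-1\right) \left(-8\right) = \frac{1}{3} \left(-8\right) = - \frac{8}{3}$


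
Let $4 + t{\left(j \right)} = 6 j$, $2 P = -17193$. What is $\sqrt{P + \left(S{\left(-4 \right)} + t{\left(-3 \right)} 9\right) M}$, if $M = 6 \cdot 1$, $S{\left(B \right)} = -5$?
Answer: $\frac{3 i \sqrt{4362}}{2} \approx 99.068 i$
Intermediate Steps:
$P = - \frac{17193}{2}$ ($P = \frac{1}{2} \left(-17193\right) = - \frac{17193}{2} \approx -8596.5$)
$t{\left(j \right)} = -4 + 6 j$
$M = 6$
$\sqrt{P + \left(S{\left(-4 \right)} + t{\left(-3 \right)} 9\right) M} = \sqrt{- \frac{17193}{2} + \left(-5 + \left(-4 + 6 \left(-3\right)\right) 9\right) 6} = \sqrt{- \frac{17193}{2} + \left(-5 + \left(-4 - 18\right) 9\right) 6} = \sqrt{- \frac{17193}{2} + \left(-5 - 198\right) 6} = \sqrt{- \frac{17193}{2} - 1218} = \sqrt{- \frac{19629}{2}} = \frac{3 i \sqrt{4362}}{2}$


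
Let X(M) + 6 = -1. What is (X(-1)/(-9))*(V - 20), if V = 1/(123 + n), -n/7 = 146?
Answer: -125867/8091 ≈ -15.556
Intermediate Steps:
n = -1022 (n = -7*146 = -1022)
X(M) = -7 (X(M) = -6 - 1 = -7)
V = -1/899 (V = 1/(123 - 1022) = 1/(-899) = -1/899 ≈ -0.0011123)
(X(-1)/(-9))*(V - 20) = (-7/(-9))*(-1/899 - 20) = -7*(-1/9)*(-17981/899) = (7/9)*(-17981/899) = -125867/8091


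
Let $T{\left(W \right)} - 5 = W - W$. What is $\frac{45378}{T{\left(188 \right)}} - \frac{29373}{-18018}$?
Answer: $\frac{272589223}{30030} \approx 9077.2$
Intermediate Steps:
$T{\left(W \right)} = 5$ ($T{\left(W \right)} = 5 + \left(W - W\right) = 5 + 0 = 5$)
$\frac{45378}{T{\left(188 \right)}} - \frac{29373}{-18018} = \frac{45378}{5} - \frac{29373}{-18018} = 45378 \cdot \frac{1}{5} - - \frac{9791}{6006} = \frac{45378}{5} + \frac{9791}{6006} = \frac{272589223}{30030}$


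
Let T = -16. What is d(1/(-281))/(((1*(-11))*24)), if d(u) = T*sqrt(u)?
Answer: 2*I*sqrt(281)/9273 ≈ 0.0036155*I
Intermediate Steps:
d(u) = -16*sqrt(u)
d(1/(-281))/(((1*(-11))*24)) = (-16*I*sqrt(281)/281)/(((1*(-11))*24)) = (-16*I*sqrt(281)/281)/((-11*24)) = -16*I*sqrt(281)/281/(-264) = -16*I*sqrt(281)/281*(-1/264) = 2*I*sqrt(281)/9273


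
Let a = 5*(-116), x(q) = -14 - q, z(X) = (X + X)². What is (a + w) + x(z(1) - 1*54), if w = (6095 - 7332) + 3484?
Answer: 1703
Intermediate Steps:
z(X) = 4*X² (z(X) = (2*X)² = 4*X²)
a = -580
w = 2247 (w = -1237 + 3484 = 2247)
(a + w) + x(z(1) - 1*54) = (-580 + 2247) + (-14 - (4*1² - 1*54)) = 1667 + (-14 - (4*1 - 54)) = 1667 + (-14 - (4 - 54)) = 1667 + (-14 - 1*(-50)) = 1667 + (-14 + 50) = 1667 + 36 = 1703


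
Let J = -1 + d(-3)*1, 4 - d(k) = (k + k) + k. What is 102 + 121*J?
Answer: 1554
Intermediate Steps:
d(k) = 4 - 3*k (d(k) = 4 - ((k + k) + k) = 4 - (2*k + k) = 4 - 3*k)
J = 12 (J = -1 + (4 - 3*(-3))*1 = -1 + (4 + 9)*1 = -1 + 13*1 = -1 + 13 = 12)
102 + 121*J = 102 + 121*12 = 102 + 1452 = 1554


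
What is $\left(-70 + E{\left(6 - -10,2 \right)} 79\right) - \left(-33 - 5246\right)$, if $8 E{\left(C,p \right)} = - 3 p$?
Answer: $\frac{20599}{4} \approx 5149.8$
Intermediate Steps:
$E{\left(C,p \right)} = - \frac{3 p}{8}$ ($E{\left(C,p \right)} = \frac{\left(-3\right) p}{8} = - \frac{3 p}{8}$)
$\left(-70 + E{\left(6 - -10,2 \right)} 79\right) - \left(-33 - 5246\right) = \left(-70 + \left(- \frac{3}{8}\right) 2 \cdot 79\right) - \left(-33 - 5246\right) = \left(-70 - \frac{237}{4}\right) - \left(-33 - 5246\right) = \left(-70 - \frac{237}{4}\right) - -5279 = - \frac{517}{4} + 5279 = \frac{20599}{4}$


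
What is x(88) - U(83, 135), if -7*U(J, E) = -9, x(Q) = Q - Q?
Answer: -9/7 ≈ -1.2857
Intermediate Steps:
x(Q) = 0
U(J, E) = 9/7 (U(J, E) = -⅐*(-9) = 9/7)
x(88) - U(83, 135) = 0 - 1*9/7 = 0 - 9/7 = -9/7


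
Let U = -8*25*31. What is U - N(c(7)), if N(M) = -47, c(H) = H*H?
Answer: -6153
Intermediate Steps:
c(H) = H²
U = -6200 (U = -200*31 = -6200)
U - N(c(7)) = -6200 - 1*(-47) = -6200 + 47 = -6153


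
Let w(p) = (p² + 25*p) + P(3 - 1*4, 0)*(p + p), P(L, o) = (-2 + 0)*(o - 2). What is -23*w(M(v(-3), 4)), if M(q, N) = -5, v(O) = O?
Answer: 3220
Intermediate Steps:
P(L, o) = 4 - 2*o (P(L, o) = -2*(-2 + o) = 4 - 2*o)
w(p) = p² + 33*p (w(p) = (p² + 25*p) + (4 - 2*0)*(p + p) = (p² + 25*p) + (4 + 0)*(2*p) = (p² + 25*p) + 4*(2*p) = (p² + 25*p) + 8*p = p² + 33*p)
-23*w(M(v(-3), 4)) = -(-115)*(33 - 5) = -(-115)*28 = -23*(-140) = 3220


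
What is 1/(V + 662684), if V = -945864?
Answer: -1/283180 ≈ -3.5313e-6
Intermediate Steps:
1/(V + 662684) = 1/(-945864 + 662684) = 1/(-283180) = -1/283180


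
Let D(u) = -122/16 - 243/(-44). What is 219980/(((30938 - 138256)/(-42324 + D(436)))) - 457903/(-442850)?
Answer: 45357173675784569/522783539300 ≈ 86761.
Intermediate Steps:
D(u) = -185/88 (D(u) = -122*1/16 - 243*(-1/44) = -61/8 + 243/44 = -185/88)
219980/(((30938 - 138256)/(-42324 + D(436)))) - 457903/(-442850) = 219980/(((30938 - 138256)/(-42324 - 185/88))) - 457903/(-442850) = 219980/((-107318/(-3724697/88))) - 457903*(-1/442850) = 219980/((-107318*(-88/3724697))) + 457903/442850 = 219980/(9443984/3724697) + 457903/442850 = 219980*(3724697/9443984) + 457903/442850 = 204839711515/2360996 + 457903/442850 = 45357173675784569/522783539300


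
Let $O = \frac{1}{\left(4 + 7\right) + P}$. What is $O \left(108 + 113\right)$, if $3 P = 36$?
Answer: $\frac{221}{23} \approx 9.6087$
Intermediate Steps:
$P = 12$ ($P = \frac{1}{3} \cdot 36 = 12$)
$O = \frac{1}{23}$ ($O = \frac{1}{\left(4 + 7\right) + 12} = \frac{1}{11 + 12} = \frac{1}{23} \approx 0.043478$)
$O \left(108 + 113\right) = \frac{108 + 113}{23} = \frac{1}{23} \cdot 221 = \frac{221}{23}$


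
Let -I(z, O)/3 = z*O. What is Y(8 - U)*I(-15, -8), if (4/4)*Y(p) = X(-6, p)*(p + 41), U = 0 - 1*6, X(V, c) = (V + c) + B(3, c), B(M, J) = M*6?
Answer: -514800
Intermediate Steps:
B(M, J) = 6*M
I(z, O) = -3*O*z (I(z, O) = -3*z*O = -3*O*z)
X(V, c) = 18 + V + c (X(V, c) = (V + c) + 6*3 = (V + c) + 18 = 18 + V + c)
U = -6 (U = 0 - 6 = -6)
Y(p) = (12 + p)*(41 + p) (Y(p) = (18 - 6 + p)*(p + 41) = (12 + p)*(41 + p))
Y(8 - U)*I(-15, -8) = ((12 + (8 - 1*(-6)))*(41 + (8 - 1*(-6))))*(-3*(-8)*(-15)) = ((12 + (8 + 6))*(41 + (8 + 6)))*(-360) = ((12 + 14)*(41 + 14))*(-360) = (26*55)*(-360) = 1430*(-360) = -514800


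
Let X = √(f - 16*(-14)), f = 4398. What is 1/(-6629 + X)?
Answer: -6629/43939019 - √4622/43939019 ≈ -0.00015242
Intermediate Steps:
X = √4622 (X = √(4398 - 16*(-14)) = √(4398 + 224) = √4622 ≈ 67.985)
1/(-6629 + X) = 1/(-6629 + √4622)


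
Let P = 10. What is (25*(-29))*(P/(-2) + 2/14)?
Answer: 24650/7 ≈ 3521.4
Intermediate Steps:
(25*(-29))*(P/(-2) + 2/14) = (25*(-29))*(10/(-2) + 2/14) = -725*(10*(-1/2) + 2*(1/14)) = -725*(-5 + 1/7) = -725*(-34/7) = 24650/7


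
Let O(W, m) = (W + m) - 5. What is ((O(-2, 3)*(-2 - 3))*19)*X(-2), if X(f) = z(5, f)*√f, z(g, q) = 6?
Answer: 2280*I*√2 ≈ 3224.4*I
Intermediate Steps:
O(W, m) = -5 + W + m
X(f) = 6*√f
((O(-2, 3)*(-2 - 3))*19)*X(-2) = (((-5 - 2 + 3)*(-2 - 3))*19)*(6*√(-2)) = (-4*(-5)*19)*(6*(I*√2)) = (20*19)*(6*I*√2) = 380*(6*I*√2) = 2280*I*√2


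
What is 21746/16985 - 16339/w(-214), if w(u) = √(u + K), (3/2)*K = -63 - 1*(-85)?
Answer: 21746/16985 + 16339*I*√1794/598 ≈ 1.2803 + 1157.3*I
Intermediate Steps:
K = 44/3 (K = 2*(-63 - 1*(-85))/3 = 2*(-63 + 85)/3 = (⅔)*22 = 44/3 ≈ 14.667)
w(u) = √(44/3 + u) (w(u) = √(u + 44/3) = √(44/3 + u))
21746/16985 - 16339/w(-214) = 21746/16985 - 16339*3/√(132 + 9*(-214)) = 21746*(1/16985) - 16339*3/√(132 - 1926) = 21746/16985 - 16339*(-I*√1794/598) = 21746/16985 - (-16339)*I*√1794/598 = 21746/16985 + 16339*I*√1794/598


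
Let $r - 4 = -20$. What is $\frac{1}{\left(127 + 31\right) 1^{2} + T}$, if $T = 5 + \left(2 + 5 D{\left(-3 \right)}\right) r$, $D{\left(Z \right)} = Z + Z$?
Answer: $\frac{1}{611} \approx 0.0016367$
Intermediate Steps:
$r = -16$ ($r = 4 - 20 = -16$)
$D{\left(Z \right)} = 2 Z$
$T = 453$ ($T = 5 + \left(2 + 5 \cdot 2 \left(-3\right)\right) \left(-16\right) = 5 + \left(2 + 5 \left(-6\right)\right) \left(-16\right) = 5 + \left(2 - 30\right) \left(-16\right) = 5 - -448 = 5 + 448 = 453$)
$\frac{1}{\left(127 + 31\right) 1^{2} + T} = \frac{1}{\left(127 + 31\right) 1^{2} + 453} = \frac{1}{158 \cdot 1 + 453} = \frac{1}{158 + 453} = \frac{1}{611}$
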